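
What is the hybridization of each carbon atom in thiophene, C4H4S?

sp²

Each carbon atom carries 3 σ bonds, plus one π bond, giving a steric number of 3, so it is sp2.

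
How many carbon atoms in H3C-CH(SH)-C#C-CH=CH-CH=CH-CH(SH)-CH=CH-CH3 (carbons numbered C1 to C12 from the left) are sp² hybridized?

6

C1: sp3
C2: sp3
C3: sp
C4: sp
C5: sp2 ✓
C6: sp2 ✓
C7: sp2 ✓
C8: sp2 ✓
C9: sp3
C10: sp2 ✓
C11: sp2 ✓
C12: sp3
C5, C6, C7, C8, C10, C11 → 6 sp2 carbons.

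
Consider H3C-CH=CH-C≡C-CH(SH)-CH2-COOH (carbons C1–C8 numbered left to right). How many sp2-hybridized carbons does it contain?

3

C1: sp3
C2: sp2 ✓
C3: sp2 ✓
C4: sp
C5: sp
C6: sp3
C7: sp3
C8: sp2 ✓
C2, C3, C8 → 3 sp2 carbons.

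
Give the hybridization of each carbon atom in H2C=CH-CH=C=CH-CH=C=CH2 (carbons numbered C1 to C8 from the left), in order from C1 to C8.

C1: 3 σ bonds, plus one π bond; 3 regions of electron density → sp2.
C2: 3 σ bonds, plus one π bond; 3 regions of electron density → sp2.
C3 has 3 σ bonds, plus one π bond: steric number 3 → sp2.
C4: 2 σ bonds, plus two π bonds — 2 electron domains, sp.
C5: 3 σ bonds, plus one π bond — 3 electron domains, sp2.
C6: 3 σ bonds, plus one π bond; 3 regions of electron density → sp2.
C7 carries 2 σ bonds, plus two π bonds, giving a steric number of 2, so it is sp.
C8: 3 σ bonds, plus one π bond; 3 regions of electron density → sp2.

C1 sp2, C2 sp2, C3 sp2, C4 sp, C5 sp2, C6 sp2, C7 sp, C8 sp2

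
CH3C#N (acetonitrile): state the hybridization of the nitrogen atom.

N has one σ bond and one lone pair: steric number 2 → sp.

sp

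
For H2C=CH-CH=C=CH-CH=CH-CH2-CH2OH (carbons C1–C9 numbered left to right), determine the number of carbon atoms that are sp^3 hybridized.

2

C1: sp2
C2: sp2
C3: sp2
C4: sp
C5: sp2
C6: sp2
C7: sp2
C8: sp3 ✓
C9: sp3 ✓
C8, C9 → 2 sp3 carbons.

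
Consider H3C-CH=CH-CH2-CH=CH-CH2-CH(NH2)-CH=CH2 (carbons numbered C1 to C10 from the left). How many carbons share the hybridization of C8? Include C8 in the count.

4

C8 is sp3 (only σ bonds).
C1: sp3 ✓
C2: sp2
C3: sp2
C4: sp3 ✓
C5: sp2
C6: sp2
C7: sp3 ✓
C8: sp3 ✓
C9: sp2
C10: sp2
4 carbons are sp3.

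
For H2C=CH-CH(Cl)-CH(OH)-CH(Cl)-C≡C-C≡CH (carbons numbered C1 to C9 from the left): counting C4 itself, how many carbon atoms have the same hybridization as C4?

3

C4 is sp3 (only σ bonds).
C1: sp2
C2: sp2
C3: sp3 ✓
C4: sp3 ✓
C5: sp3 ✓
C6: sp
C7: sp
C8: sp
C9: sp
3 carbons are sp3.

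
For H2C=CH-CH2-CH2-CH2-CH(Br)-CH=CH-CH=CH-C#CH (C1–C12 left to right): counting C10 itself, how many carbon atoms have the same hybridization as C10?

6

C10 is sp2 (one π bond).
C1: sp2 ✓
C2: sp2 ✓
C3: sp3
C4: sp3
C5: sp3
C6: sp3
C7: sp2 ✓
C8: sp2 ✓
C9: sp2 ✓
C10: sp2 ✓
C11: sp
C12: sp
6 carbons are sp2.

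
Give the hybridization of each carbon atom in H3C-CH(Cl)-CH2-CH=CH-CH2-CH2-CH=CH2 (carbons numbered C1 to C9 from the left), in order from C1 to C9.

C1 is sp3: 4 σ bonds, 4 electron-density regions.
C2: 4 σ bonds — 4 electron domains, sp3.
C3 (4 σ bonds) has steric number 4: sp3.
C4 has 3 σ bonds, plus one π bond: steric number 3 → sp2.
C5 carries 3 σ bonds, plus one π bond, giving a steric number of 3, so it is sp2.
C6 — 4 σ bonds. Steric number 4, so sp3.
C7 (4 σ bonds) has steric number 4: sp3.
C8 (3 σ bonds, plus one π bond) has steric number 3: sp2.
C9 — 3 σ bonds, plus one π bond. Steric number 3, so sp2.

C1 sp3, C2 sp3, C3 sp3, C4 sp2, C5 sp2, C6 sp3, C7 sp3, C8 sp2, C9 sp2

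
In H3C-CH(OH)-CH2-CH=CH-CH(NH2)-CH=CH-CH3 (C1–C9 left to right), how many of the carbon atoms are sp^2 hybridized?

4

C1: sp3
C2: sp3
C3: sp3
C4: sp2 ✓
C5: sp2 ✓
C6: sp3
C7: sp2 ✓
C8: sp2 ✓
C9: sp3
C4, C5, C7, C8 → 4 sp2 carbons.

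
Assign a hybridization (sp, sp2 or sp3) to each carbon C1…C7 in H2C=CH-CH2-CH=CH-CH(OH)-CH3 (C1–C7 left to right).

C1 (3 σ bonds, plus one π bond) has steric number 3: sp2.
C2: 3 σ bonds, plus one π bond — 3 electron domains, sp2.
C3 (4 σ bonds) has steric number 4: sp3.
C4 — 3 σ bonds, plus one π bond. Steric number 3, so sp2.
C5 carries 3 σ bonds, plus one π bond, giving a steric number of 3, so it is sp2.
C6 — 4 σ bonds. Steric number 4, so sp3.
C7 has 4 σ bonds: steric number 4 → sp3.

C1 sp2, C2 sp2, C3 sp3, C4 sp2, C5 sp2, C6 sp3, C7 sp3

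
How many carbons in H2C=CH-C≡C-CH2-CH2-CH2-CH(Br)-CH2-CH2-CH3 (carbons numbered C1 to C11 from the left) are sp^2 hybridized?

C1: sp2 ✓
C2: sp2 ✓
C3: sp
C4: sp
C5: sp3
C6: sp3
C7: sp3
C8: sp3
C9: sp3
C10: sp3
C11: sp3
C1, C2 → 2 sp2 carbons.

2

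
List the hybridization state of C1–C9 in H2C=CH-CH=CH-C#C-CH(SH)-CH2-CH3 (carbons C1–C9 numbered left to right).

C1: 3 σ bonds, plus one π bond — 3 electron domains, sp2.
C2 (3 σ bonds, plus one π bond) has steric number 3: sp2.
C3: 3 σ bonds, plus one π bond — 3 electron domains, sp2.
C4 (3 σ bonds, plus one π bond) has steric number 3: sp2.
C5 has 2 σ bonds, plus two π bonds: steric number 2 → sp.
C6: 2 σ bonds, plus two π bonds — 2 electron domains, sp.
C7 carries 4 σ bonds, giving a steric number of 4, so it is sp3.
C8 (4 σ bonds) has steric number 4: sp3.
C9 (4 σ bonds) has steric number 4: sp3.

C1 sp2, C2 sp2, C3 sp2, C4 sp2, C5 sp, C6 sp, C7 sp3, C8 sp3, C9 sp3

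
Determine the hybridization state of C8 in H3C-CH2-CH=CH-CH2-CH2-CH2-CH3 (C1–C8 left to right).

C8 carries 4 σ bonds, giving a steric number of 4, so it is sp3.

sp³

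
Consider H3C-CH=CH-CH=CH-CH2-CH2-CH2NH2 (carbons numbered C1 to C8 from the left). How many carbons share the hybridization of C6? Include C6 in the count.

4

C6 is sp3 (only σ bonds).
C1: sp3 ✓
C2: sp2
C3: sp2
C4: sp2
C5: sp2
C6: sp3 ✓
C7: sp3 ✓
C8: sp3 ✓
4 carbons are sp3.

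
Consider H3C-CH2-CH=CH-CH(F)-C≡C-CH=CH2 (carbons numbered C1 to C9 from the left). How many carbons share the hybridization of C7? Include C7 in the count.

2

C7 is sp (two π bonds).
C1: sp3
C2: sp3
C3: sp2
C4: sp2
C5: sp3
C6: sp ✓
C7: sp ✓
C8: sp2
C9: sp2
2 carbons are sp.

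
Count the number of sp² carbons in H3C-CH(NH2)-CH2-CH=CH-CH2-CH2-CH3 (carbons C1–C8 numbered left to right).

2

C1: sp3
C2: sp3
C3: sp3
C4: sp2 ✓
C5: sp2 ✓
C6: sp3
C7: sp3
C8: sp3
C4, C5 → 2 sp2 carbons.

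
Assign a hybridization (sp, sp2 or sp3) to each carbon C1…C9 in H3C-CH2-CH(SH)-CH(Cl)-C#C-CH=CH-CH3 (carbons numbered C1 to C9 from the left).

C1 sp3, C2 sp3, C3 sp3, C4 sp3, C5 sp, C6 sp, C7 sp2, C8 sp2, C9 sp3

C1 has 4 σ bonds: steric number 4 → sp3.
C2 — 4 σ bonds. Steric number 4, so sp3.
C3 (4 σ bonds) has steric number 4: sp3.
C4: 4 σ bonds; 4 regions of electron density → sp3.
C5 (2 σ bonds, plus two π bonds) has steric number 2: sp.
C6 is sp: 2 σ bonds, plus two π bonds, 2 electron-density regions.
C7 — 3 σ bonds, plus one π bond. Steric number 3, so sp2.
C8: 3 σ bonds, plus one π bond — 3 electron domains, sp2.
C9: 4 σ bonds — 4 electron domains, sp3.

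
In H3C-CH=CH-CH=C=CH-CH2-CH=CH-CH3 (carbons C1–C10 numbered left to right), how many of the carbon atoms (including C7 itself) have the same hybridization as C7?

C7 is sp3 (only σ bonds).
C1: sp3 ✓
C2: sp2
C3: sp2
C4: sp2
C5: sp
C6: sp2
C7: sp3 ✓
C8: sp2
C9: sp2
C10: sp3 ✓
3 carbons are sp3.

3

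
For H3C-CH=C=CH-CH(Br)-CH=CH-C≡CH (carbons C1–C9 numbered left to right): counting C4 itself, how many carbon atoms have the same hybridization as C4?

C4 is sp2 (one π bond).
C1: sp3
C2: sp2 ✓
C3: sp
C4: sp2 ✓
C5: sp3
C6: sp2 ✓
C7: sp2 ✓
C8: sp
C9: sp
4 carbons are sp2.

4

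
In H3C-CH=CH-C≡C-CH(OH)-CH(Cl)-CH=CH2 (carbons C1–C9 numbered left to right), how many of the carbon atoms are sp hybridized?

C1: sp3
C2: sp2
C3: sp2
C4: sp ✓
C5: sp ✓
C6: sp3
C7: sp3
C8: sp2
C9: sp2
C4, C5 → 2 sp carbons.

2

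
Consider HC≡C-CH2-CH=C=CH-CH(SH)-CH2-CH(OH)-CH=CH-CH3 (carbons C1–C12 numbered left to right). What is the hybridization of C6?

sp²

C6 carries 3 σ bonds, plus one π bond, giving a steric number of 3, so it is sp2.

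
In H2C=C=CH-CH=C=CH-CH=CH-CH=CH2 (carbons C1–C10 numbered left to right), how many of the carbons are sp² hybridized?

8

C1: sp2 ✓
C2: sp
C3: sp2 ✓
C4: sp2 ✓
C5: sp
C6: sp2 ✓
C7: sp2 ✓
C8: sp2 ✓
C9: sp2 ✓
C10: sp2 ✓
C1, C3, C4, C6, C7, C8, C9, C10 → 8 sp2 carbons.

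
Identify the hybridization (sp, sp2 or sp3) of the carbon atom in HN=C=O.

sp

The carbon atom is sp: 2 σ bonds, plus two π bonds, 2 electron-density regions.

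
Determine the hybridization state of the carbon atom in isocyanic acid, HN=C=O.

The carbon atom: 2 σ bonds, plus two π bonds — 2 electron domains, sp.

sp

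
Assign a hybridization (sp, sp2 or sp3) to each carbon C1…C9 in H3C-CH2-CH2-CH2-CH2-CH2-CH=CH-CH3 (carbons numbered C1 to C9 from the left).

C1: 4 σ bonds — 4 electron domains, sp3.
C2 is sp3: 4 σ bonds, 4 electron-density regions.
C3 is sp3: 4 σ bonds, 4 electron-density regions.
C4 is sp3: 4 σ bonds, 4 electron-density regions.
C5 has 4 σ bonds: steric number 4 → sp3.
C6 — 4 σ bonds. Steric number 4, so sp3.
C7 is sp2: 3 σ bonds, plus one π bond, 3 electron-density regions.
C8 carries 3 σ bonds, plus one π bond, giving a steric number of 3, so it is sp2.
C9: 4 σ bonds — 4 electron domains, sp3.

C1 sp3, C2 sp3, C3 sp3, C4 sp3, C5 sp3, C6 sp3, C7 sp2, C8 sp2, C9 sp3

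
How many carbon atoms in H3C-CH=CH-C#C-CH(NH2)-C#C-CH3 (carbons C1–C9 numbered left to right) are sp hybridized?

C1: sp3
C2: sp2
C3: sp2
C4: sp ✓
C5: sp ✓
C6: sp3
C7: sp ✓
C8: sp ✓
C9: sp3
C4, C5, C7, C8 → 4 sp carbons.

4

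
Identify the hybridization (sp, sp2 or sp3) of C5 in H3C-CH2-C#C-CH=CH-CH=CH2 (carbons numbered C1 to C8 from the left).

sp^2

C5: 3 σ bonds, plus one π bond; 3 regions of electron density → sp2.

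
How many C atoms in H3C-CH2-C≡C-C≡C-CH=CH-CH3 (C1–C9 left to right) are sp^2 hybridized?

C1: sp3
C2: sp3
C3: sp
C4: sp
C5: sp
C6: sp
C7: sp2 ✓
C8: sp2 ✓
C9: sp3
C7, C8 → 2 sp2 carbons.

2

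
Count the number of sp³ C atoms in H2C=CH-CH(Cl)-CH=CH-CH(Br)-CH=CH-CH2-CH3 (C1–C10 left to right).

C1: sp2
C2: sp2
C3: sp3 ✓
C4: sp2
C5: sp2
C6: sp3 ✓
C7: sp2
C8: sp2
C9: sp3 ✓
C10: sp3 ✓
C3, C6, C9, C10 → 4 sp3 carbons.

4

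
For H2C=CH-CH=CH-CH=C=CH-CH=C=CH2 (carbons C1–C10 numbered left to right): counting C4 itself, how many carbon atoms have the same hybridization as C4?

8

C4 is sp2 (one π bond).
C1: sp2 ✓
C2: sp2 ✓
C3: sp2 ✓
C4: sp2 ✓
C5: sp2 ✓
C6: sp
C7: sp2 ✓
C8: sp2 ✓
C9: sp
C10: sp2 ✓
8 carbons are sp2.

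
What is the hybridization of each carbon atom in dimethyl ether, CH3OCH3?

sp^3

Each carbon atom (4 σ bonds) has steric number 4: sp3.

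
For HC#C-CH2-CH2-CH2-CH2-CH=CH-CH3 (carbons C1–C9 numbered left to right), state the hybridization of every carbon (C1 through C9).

C1 sp, C2 sp, C3 sp3, C4 sp3, C5 sp3, C6 sp3, C7 sp2, C8 sp2, C9 sp3

C1 — 2 σ bonds, plus two π bonds. Steric number 2, so sp.
C2 carries 2 σ bonds, plus two π bonds, giving a steric number of 2, so it is sp.
C3: 4 σ bonds — 4 electron domains, sp3.
C4 is sp3: 4 σ bonds, 4 electron-density regions.
C5 has 4 σ bonds: steric number 4 → sp3.
C6 has 4 σ bonds: steric number 4 → sp3.
C7 has 3 σ bonds, plus one π bond: steric number 3 → sp2.
C8 is sp2: 3 σ bonds, plus one π bond, 3 electron-density regions.
C9 is sp3: 4 σ bonds, 4 electron-density regions.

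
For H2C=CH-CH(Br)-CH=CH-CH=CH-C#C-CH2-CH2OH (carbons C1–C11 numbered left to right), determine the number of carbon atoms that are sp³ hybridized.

C1: sp2
C2: sp2
C3: sp3 ✓
C4: sp2
C5: sp2
C6: sp2
C7: sp2
C8: sp
C9: sp
C10: sp3 ✓
C11: sp3 ✓
C3, C10, C11 → 3 sp3 carbons.

3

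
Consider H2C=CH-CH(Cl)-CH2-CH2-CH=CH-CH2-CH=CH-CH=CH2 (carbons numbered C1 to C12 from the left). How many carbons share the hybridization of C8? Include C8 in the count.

C8 is sp3 (only σ bonds).
C1: sp2
C2: sp2
C3: sp3 ✓
C4: sp3 ✓
C5: sp3 ✓
C6: sp2
C7: sp2
C8: sp3 ✓
C9: sp2
C10: sp2
C11: sp2
C12: sp2
4 carbons are sp3.

4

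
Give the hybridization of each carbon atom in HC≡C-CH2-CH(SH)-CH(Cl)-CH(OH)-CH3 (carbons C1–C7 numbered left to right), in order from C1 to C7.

C1 is sp: 2 σ bonds, plus two π bonds, 2 electron-density regions.
C2 is sp: 2 σ bonds, plus two π bonds, 2 electron-density regions.
C3 is sp3: 4 σ bonds, 4 electron-density regions.
C4: 4 σ bonds; 4 regions of electron density → sp3.
C5 carries 4 σ bonds, giving a steric number of 4, so it is sp3.
C6 (4 σ bonds) has steric number 4: sp3.
C7: 4 σ bonds — 4 electron domains, sp3.

C1 sp, C2 sp, C3 sp3, C4 sp3, C5 sp3, C6 sp3, C7 sp3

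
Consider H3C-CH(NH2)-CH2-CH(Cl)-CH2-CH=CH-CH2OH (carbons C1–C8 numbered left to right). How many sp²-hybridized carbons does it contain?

2

C1: sp3
C2: sp3
C3: sp3
C4: sp3
C5: sp3
C6: sp2 ✓
C7: sp2 ✓
C8: sp3
C6, C7 → 2 sp2 carbons.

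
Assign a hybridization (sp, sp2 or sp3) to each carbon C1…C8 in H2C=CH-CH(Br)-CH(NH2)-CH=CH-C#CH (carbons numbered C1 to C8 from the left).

C1 sp2, C2 sp2, C3 sp3, C4 sp3, C5 sp2, C6 sp2, C7 sp, C8 sp

C1 is sp2: 3 σ bonds, plus one π bond, 3 electron-density regions.
C2: 3 σ bonds, plus one π bond; 3 regions of electron density → sp2.
C3: 4 σ bonds — 4 electron domains, sp3.
C4 has 4 σ bonds: steric number 4 → sp3.
C5 carries 3 σ bonds, plus one π bond, giving a steric number of 3, so it is sp2.
C6 has 3 σ bonds, plus one π bond: steric number 3 → sp2.
C7 has 2 σ bonds, plus two π bonds: steric number 2 → sp.
C8: 2 σ bonds, plus two π bonds; 2 regions of electron density → sp.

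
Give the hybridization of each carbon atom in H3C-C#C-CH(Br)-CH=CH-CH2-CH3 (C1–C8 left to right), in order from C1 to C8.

C1: 4 σ bonds; 4 regions of electron density → sp3.
C2 carries 2 σ bonds, plus two π bonds, giving a steric number of 2, so it is sp.
C3: 2 σ bonds, plus two π bonds; 2 regions of electron density → sp.
C4 carries 4 σ bonds, giving a steric number of 4, so it is sp3.
C5 — 3 σ bonds, plus one π bond. Steric number 3, so sp2.
C6: 3 σ bonds, plus one π bond — 3 electron domains, sp2.
C7: 4 σ bonds; 4 regions of electron density → sp3.
C8 has 4 σ bonds: steric number 4 → sp3.

C1 sp3, C2 sp, C3 sp, C4 sp3, C5 sp2, C6 sp2, C7 sp3, C8 sp3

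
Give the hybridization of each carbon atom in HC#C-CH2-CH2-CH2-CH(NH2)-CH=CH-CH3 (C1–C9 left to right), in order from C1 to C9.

C1 has 2 σ bonds, plus two π bonds: steric number 2 → sp.
C2 — 2 σ bonds, plus two π bonds. Steric number 2, so sp.
C3 — 4 σ bonds. Steric number 4, so sp3.
C4 is sp3: 4 σ bonds, 4 electron-density regions.
C5 (4 σ bonds) has steric number 4: sp3.
C6: 4 σ bonds; 4 regions of electron density → sp3.
C7 has 3 σ bonds, plus one π bond: steric number 3 → sp2.
C8: 3 σ bonds, plus one π bond — 3 electron domains, sp2.
C9 has 4 σ bonds: steric number 4 → sp3.

C1 sp, C2 sp, C3 sp3, C4 sp3, C5 sp3, C6 sp3, C7 sp2, C8 sp2, C9 sp3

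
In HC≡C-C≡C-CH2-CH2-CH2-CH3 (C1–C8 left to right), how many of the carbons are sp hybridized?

C1: sp ✓
C2: sp ✓
C3: sp ✓
C4: sp ✓
C5: sp3
C6: sp3
C7: sp3
C8: sp3
C1, C2, C3, C4 → 4 sp carbons.

4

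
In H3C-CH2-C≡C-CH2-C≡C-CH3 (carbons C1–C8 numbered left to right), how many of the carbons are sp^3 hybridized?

C1: sp3 ✓
C2: sp3 ✓
C3: sp
C4: sp
C5: sp3 ✓
C6: sp
C7: sp
C8: sp3 ✓
C1, C2, C5, C8 → 4 sp3 carbons.

4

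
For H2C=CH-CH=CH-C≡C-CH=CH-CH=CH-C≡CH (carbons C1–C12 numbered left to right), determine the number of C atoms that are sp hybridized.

C1: sp2
C2: sp2
C3: sp2
C4: sp2
C5: sp ✓
C6: sp ✓
C7: sp2
C8: sp2
C9: sp2
C10: sp2
C11: sp ✓
C12: sp ✓
C5, C6, C11, C12 → 4 sp carbons.

4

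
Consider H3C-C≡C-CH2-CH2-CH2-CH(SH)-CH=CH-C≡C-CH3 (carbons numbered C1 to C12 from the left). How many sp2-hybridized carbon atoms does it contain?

2

C1: sp3
C2: sp
C3: sp
C4: sp3
C5: sp3
C6: sp3
C7: sp3
C8: sp2 ✓
C9: sp2 ✓
C10: sp
C11: sp
C12: sp3
C8, C9 → 2 sp2 carbons.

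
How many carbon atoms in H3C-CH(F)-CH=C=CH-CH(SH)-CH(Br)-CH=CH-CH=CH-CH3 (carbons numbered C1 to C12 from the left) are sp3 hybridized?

5

C1: sp3 ✓
C2: sp3 ✓
C3: sp2
C4: sp
C5: sp2
C6: sp3 ✓
C7: sp3 ✓
C8: sp2
C9: sp2
C10: sp2
C11: sp2
C12: sp3 ✓
C1, C2, C6, C7, C12 → 5 sp3 carbons.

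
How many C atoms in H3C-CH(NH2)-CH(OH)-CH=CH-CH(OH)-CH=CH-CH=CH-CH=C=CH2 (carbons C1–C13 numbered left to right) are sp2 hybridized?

8

C1: sp3
C2: sp3
C3: sp3
C4: sp2 ✓
C5: sp2 ✓
C6: sp3
C7: sp2 ✓
C8: sp2 ✓
C9: sp2 ✓
C10: sp2 ✓
C11: sp2 ✓
C12: sp
C13: sp2 ✓
C4, C5, C7, C8, C9, C10, C11, C13 → 8 sp2 carbons.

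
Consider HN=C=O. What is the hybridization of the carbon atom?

sp

The carbon atom (2 σ bonds, plus two π bonds) has steric number 2: sp.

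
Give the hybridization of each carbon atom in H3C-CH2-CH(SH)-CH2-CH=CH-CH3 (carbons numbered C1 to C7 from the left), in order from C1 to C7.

C1 is sp3: 4 σ bonds, 4 electron-density regions.
C2: 4 σ bonds; 4 regions of electron density → sp3.
C3: 4 σ bonds — 4 electron domains, sp3.
C4: 4 σ bonds — 4 electron domains, sp3.
C5: 3 σ bonds, plus one π bond — 3 electron domains, sp2.
C6 (3 σ bonds, plus one π bond) has steric number 3: sp2.
C7: 4 σ bonds; 4 regions of electron density → sp3.

C1 sp3, C2 sp3, C3 sp3, C4 sp3, C5 sp2, C6 sp2, C7 sp3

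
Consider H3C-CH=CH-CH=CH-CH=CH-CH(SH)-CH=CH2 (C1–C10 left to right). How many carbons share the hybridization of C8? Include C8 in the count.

C8 is sp3 (only σ bonds).
C1: sp3 ✓
C2: sp2
C3: sp2
C4: sp2
C5: sp2
C6: sp2
C7: sp2
C8: sp3 ✓
C9: sp2
C10: sp2
2 carbons are sp3.

2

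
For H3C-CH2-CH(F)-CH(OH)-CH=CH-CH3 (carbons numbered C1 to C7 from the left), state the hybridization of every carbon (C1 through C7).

C1 sp3, C2 sp3, C3 sp3, C4 sp3, C5 sp2, C6 sp2, C7 sp3

C1 — 4 σ bonds. Steric number 4, so sp3.
C2 — 4 σ bonds. Steric number 4, so sp3.
C3: 4 σ bonds — 4 electron domains, sp3.
C4: 4 σ bonds — 4 electron domains, sp3.
C5 is sp2: 3 σ bonds, plus one π bond, 3 electron-density regions.
C6 has 3 σ bonds, plus one π bond: steric number 3 → sp2.
C7 is sp3: 4 σ bonds, 4 electron-density regions.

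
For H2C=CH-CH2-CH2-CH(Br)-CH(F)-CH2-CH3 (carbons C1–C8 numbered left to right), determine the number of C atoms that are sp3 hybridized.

C1: sp2
C2: sp2
C3: sp3 ✓
C4: sp3 ✓
C5: sp3 ✓
C6: sp3 ✓
C7: sp3 ✓
C8: sp3 ✓
C3, C4, C5, C6, C7, C8 → 6 sp3 carbons.

6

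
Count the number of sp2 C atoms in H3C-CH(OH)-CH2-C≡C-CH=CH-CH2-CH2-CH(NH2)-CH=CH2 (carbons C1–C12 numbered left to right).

4

C1: sp3
C2: sp3
C3: sp3
C4: sp
C5: sp
C6: sp2 ✓
C7: sp2 ✓
C8: sp3
C9: sp3
C10: sp3
C11: sp2 ✓
C12: sp2 ✓
C6, C7, C11, C12 → 4 sp2 carbons.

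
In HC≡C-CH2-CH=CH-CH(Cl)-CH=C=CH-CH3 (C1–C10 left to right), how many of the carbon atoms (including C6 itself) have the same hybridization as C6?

C6 is sp3 (only σ bonds).
C1: sp
C2: sp
C3: sp3 ✓
C4: sp2
C5: sp2
C6: sp3 ✓
C7: sp2
C8: sp
C9: sp2
C10: sp3 ✓
3 carbons are sp3.

3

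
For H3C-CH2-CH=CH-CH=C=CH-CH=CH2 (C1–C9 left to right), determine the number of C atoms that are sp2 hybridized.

6

C1: sp3
C2: sp3
C3: sp2 ✓
C4: sp2 ✓
C5: sp2 ✓
C6: sp
C7: sp2 ✓
C8: sp2 ✓
C9: sp2 ✓
C3, C4, C5, C7, C8, C9 → 6 sp2 carbons.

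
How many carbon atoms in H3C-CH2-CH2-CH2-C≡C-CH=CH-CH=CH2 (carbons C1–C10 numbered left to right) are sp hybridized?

2

C1: sp3
C2: sp3
C3: sp3
C4: sp3
C5: sp ✓
C6: sp ✓
C7: sp2
C8: sp2
C9: sp2
C10: sp2
C5, C6 → 2 sp carbons.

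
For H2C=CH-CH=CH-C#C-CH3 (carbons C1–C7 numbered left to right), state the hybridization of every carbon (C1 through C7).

C1 sp2, C2 sp2, C3 sp2, C4 sp2, C5 sp, C6 sp, C7 sp3

C1: 3 σ bonds, plus one π bond; 3 regions of electron density → sp2.
C2 carries 3 σ bonds, plus one π bond, giving a steric number of 3, so it is sp2.
C3: 3 σ bonds, plus one π bond; 3 regions of electron density → sp2.
C4: 3 σ bonds, plus one π bond; 3 regions of electron density → sp2.
C5: 2 σ bonds, plus two π bonds; 2 regions of electron density → sp.
C6 (2 σ bonds, plus two π bonds) has steric number 2: sp.
C7 carries 4 σ bonds, giving a steric number of 4, so it is sp3.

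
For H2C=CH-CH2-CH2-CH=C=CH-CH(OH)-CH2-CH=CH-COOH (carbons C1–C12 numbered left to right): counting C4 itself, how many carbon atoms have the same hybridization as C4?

C4 is sp3 (only σ bonds).
C1: sp2
C2: sp2
C3: sp3 ✓
C4: sp3 ✓
C5: sp2
C6: sp
C7: sp2
C8: sp3 ✓
C9: sp3 ✓
C10: sp2
C11: sp2
C12: sp2
4 carbons are sp3.

4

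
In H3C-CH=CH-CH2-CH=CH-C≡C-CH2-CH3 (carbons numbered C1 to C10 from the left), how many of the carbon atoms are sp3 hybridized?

C1: sp3 ✓
C2: sp2
C3: sp2
C4: sp3 ✓
C5: sp2
C6: sp2
C7: sp
C8: sp
C9: sp3 ✓
C10: sp3 ✓
C1, C4, C9, C10 → 4 sp3 carbons.

4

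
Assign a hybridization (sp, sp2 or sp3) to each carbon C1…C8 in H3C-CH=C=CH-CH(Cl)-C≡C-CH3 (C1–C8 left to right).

C1 carries 4 σ bonds, giving a steric number of 4, so it is sp3.
C2: 3 σ bonds, plus one π bond — 3 electron domains, sp2.
C3 has 2 σ bonds, plus two π bonds: steric number 2 → sp.
C4 has 3 σ bonds, plus one π bond: steric number 3 → sp2.
C5: 4 σ bonds; 4 regions of electron density → sp3.
C6 — 2 σ bonds, plus two π bonds. Steric number 2, so sp.
C7 is sp: 2 σ bonds, plus two π bonds, 2 electron-density regions.
C8 (4 σ bonds) has steric number 4: sp3.

C1 sp3, C2 sp2, C3 sp, C4 sp2, C5 sp3, C6 sp, C7 sp, C8 sp3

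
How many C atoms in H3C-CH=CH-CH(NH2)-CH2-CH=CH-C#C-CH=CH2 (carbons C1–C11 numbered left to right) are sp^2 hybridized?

C1: sp3
C2: sp2 ✓
C3: sp2 ✓
C4: sp3
C5: sp3
C6: sp2 ✓
C7: sp2 ✓
C8: sp
C9: sp
C10: sp2 ✓
C11: sp2 ✓
C2, C3, C6, C7, C10, C11 → 6 sp2 carbons.

6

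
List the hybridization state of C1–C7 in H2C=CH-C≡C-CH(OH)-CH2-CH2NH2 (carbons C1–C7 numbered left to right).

C1 sp2, C2 sp2, C3 sp, C4 sp, C5 sp3, C6 sp3, C7 sp3

C1 (3 σ bonds, plus one π bond) has steric number 3: sp2.
C2 is sp2: 3 σ bonds, plus one π bond, 3 electron-density regions.
C3 — 2 σ bonds, plus two π bonds. Steric number 2, so sp.
C4: 2 σ bonds, plus two π bonds; 2 regions of electron density → sp.
C5 has 4 σ bonds: steric number 4 → sp3.
C6: 4 σ bonds; 4 regions of electron density → sp3.
C7 is sp3: 4 σ bonds, 4 electron-density regions.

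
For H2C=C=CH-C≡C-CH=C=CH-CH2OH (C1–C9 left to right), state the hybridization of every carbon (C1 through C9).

C1 has 3 σ bonds, plus one π bond: steric number 3 → sp2.
C2 carries 2 σ bonds, plus two π bonds, giving a steric number of 2, so it is sp.
C3 is sp2: 3 σ bonds, plus one π bond, 3 electron-density regions.
C4 carries 2 σ bonds, plus two π bonds, giving a steric number of 2, so it is sp.
C5 (2 σ bonds, plus two π bonds) has steric number 2: sp.
C6: 3 σ bonds, plus one π bond — 3 electron domains, sp2.
C7: 2 σ bonds, plus two π bonds — 2 electron domains, sp.
C8: 3 σ bonds, plus one π bond; 3 regions of electron density → sp2.
C9 (4 σ bonds) has steric number 4: sp3.

C1 sp2, C2 sp, C3 sp2, C4 sp, C5 sp, C6 sp2, C7 sp, C8 sp2, C9 sp3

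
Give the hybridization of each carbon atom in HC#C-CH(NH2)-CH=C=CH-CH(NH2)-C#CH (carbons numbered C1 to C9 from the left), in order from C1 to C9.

C1 sp, C2 sp, C3 sp3, C4 sp2, C5 sp, C6 sp2, C7 sp3, C8 sp, C9 sp

C1: 2 σ bonds, plus two π bonds — 2 electron domains, sp.
C2 carries 2 σ bonds, plus two π bonds, giving a steric number of 2, so it is sp.
C3 is sp3: 4 σ bonds, 4 electron-density regions.
C4 (3 σ bonds, plus one π bond) has steric number 3: sp2.
C5 has 2 σ bonds, plus two π bonds: steric number 2 → sp.
C6 is sp2: 3 σ bonds, plus one π bond, 3 electron-density regions.
C7 (4 σ bonds) has steric number 4: sp3.
C8: 2 σ bonds, plus two π bonds — 2 electron domains, sp.
C9 (2 σ bonds, plus two π bonds) has steric number 2: sp.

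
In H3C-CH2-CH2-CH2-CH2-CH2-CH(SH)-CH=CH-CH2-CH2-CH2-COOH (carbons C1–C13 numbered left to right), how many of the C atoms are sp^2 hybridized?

3

C1: sp3
C2: sp3
C3: sp3
C4: sp3
C5: sp3
C6: sp3
C7: sp3
C8: sp2 ✓
C9: sp2 ✓
C10: sp3
C11: sp3
C12: sp3
C13: sp2 ✓
C8, C9, C13 → 3 sp2 carbons.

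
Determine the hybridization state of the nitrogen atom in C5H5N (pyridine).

sp2

N has two σ bonds and one lone pair in the ring plane (steric number 3 → sp2); its p orbital contributes one electron to the aromatic π system via the C=N double bond.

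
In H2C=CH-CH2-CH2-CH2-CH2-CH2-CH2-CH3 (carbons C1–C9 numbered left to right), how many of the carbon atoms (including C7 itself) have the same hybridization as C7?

7

C7 is sp3 (only σ bonds).
C1: sp2
C2: sp2
C3: sp3 ✓
C4: sp3 ✓
C5: sp3 ✓
C6: sp3 ✓
C7: sp3 ✓
C8: sp3 ✓
C9: sp3 ✓
7 carbons are sp3.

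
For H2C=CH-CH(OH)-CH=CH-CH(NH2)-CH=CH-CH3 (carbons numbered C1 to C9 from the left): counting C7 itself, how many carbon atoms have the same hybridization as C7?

C7 is sp2 (one π bond).
C1: sp2 ✓
C2: sp2 ✓
C3: sp3
C4: sp2 ✓
C5: sp2 ✓
C6: sp3
C7: sp2 ✓
C8: sp2 ✓
C9: sp3
6 carbons are sp2.

6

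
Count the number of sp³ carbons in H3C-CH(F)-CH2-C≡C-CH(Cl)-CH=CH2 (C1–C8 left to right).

C1: sp3 ✓
C2: sp3 ✓
C3: sp3 ✓
C4: sp
C5: sp
C6: sp3 ✓
C7: sp2
C8: sp2
C1, C2, C3, C6 → 4 sp3 carbons.

4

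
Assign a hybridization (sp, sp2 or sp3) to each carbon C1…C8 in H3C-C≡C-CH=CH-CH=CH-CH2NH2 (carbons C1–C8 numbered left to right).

C1 sp3, C2 sp, C3 sp, C4 sp2, C5 sp2, C6 sp2, C7 sp2, C8 sp3

C1: 4 σ bonds; 4 regions of electron density → sp3.
C2 carries 2 σ bonds, plus two π bonds, giving a steric number of 2, so it is sp.
C3 is sp: 2 σ bonds, plus two π bonds, 2 electron-density regions.
C4 has 3 σ bonds, plus one π bond: steric number 3 → sp2.
C5 carries 3 σ bonds, plus one π bond, giving a steric number of 3, so it is sp2.
C6: 3 σ bonds, plus one π bond; 3 regions of electron density → sp2.
C7 carries 3 σ bonds, plus one π bond, giving a steric number of 3, so it is sp2.
C8 carries 4 σ bonds, giving a steric number of 4, so it is sp3.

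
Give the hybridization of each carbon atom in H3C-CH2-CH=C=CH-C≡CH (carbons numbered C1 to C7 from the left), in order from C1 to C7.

C1 sp3, C2 sp3, C3 sp2, C4 sp, C5 sp2, C6 sp, C7 sp

C1 has 4 σ bonds: steric number 4 → sp3.
C2 carries 4 σ bonds, giving a steric number of 4, so it is sp3.
C3: 3 σ bonds, plus one π bond; 3 regions of electron density → sp2.
C4 carries 2 σ bonds, plus two π bonds, giving a steric number of 2, so it is sp.
C5 is sp2: 3 σ bonds, plus one π bond, 3 electron-density regions.
C6 has 2 σ bonds, plus two π bonds: steric number 2 → sp.
C7 (2 σ bonds, plus two π bonds) has steric number 2: sp.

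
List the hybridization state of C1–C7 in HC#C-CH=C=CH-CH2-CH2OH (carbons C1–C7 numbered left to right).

C1 carries 2 σ bonds, plus two π bonds, giving a steric number of 2, so it is sp.
C2 carries 2 σ bonds, plus two π bonds, giving a steric number of 2, so it is sp.
C3 carries 3 σ bonds, plus one π bond, giving a steric number of 3, so it is sp2.
C4 — 2 σ bonds, plus two π bonds. Steric number 2, so sp.
C5: 3 σ bonds, plus one π bond; 3 regions of electron density → sp2.
C6: 4 σ bonds; 4 regions of electron density → sp3.
C7 — 4 σ bonds. Steric number 4, so sp3.

C1 sp, C2 sp, C3 sp2, C4 sp, C5 sp2, C6 sp3, C7 sp3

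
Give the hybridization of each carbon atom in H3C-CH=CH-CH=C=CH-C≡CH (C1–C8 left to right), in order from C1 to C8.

C1 is sp3: 4 σ bonds, 4 electron-density regions.
C2 is sp2: 3 σ bonds, plus one π bond, 3 electron-density regions.
C3: 3 σ bonds, plus one π bond — 3 electron domains, sp2.
C4 is sp2: 3 σ bonds, plus one π bond, 3 electron-density regions.
C5 carries 2 σ bonds, plus two π bonds, giving a steric number of 2, so it is sp.
C6 is sp2: 3 σ bonds, plus one π bond, 3 electron-density regions.
C7 carries 2 σ bonds, plus two π bonds, giving a steric number of 2, so it is sp.
C8: 2 σ bonds, plus two π bonds — 2 electron domains, sp.

C1 sp3, C2 sp2, C3 sp2, C4 sp2, C5 sp, C6 sp2, C7 sp, C8 sp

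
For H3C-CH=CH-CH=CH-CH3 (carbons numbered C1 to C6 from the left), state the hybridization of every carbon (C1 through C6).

C1 sp3, C2 sp2, C3 sp2, C4 sp2, C5 sp2, C6 sp3

C1: 4 σ bonds; 4 regions of electron density → sp3.
C2: 3 σ bonds, plus one π bond; 3 regions of electron density → sp2.
C3 has 3 σ bonds, plus one π bond: steric number 3 → sp2.
C4 has 3 σ bonds, plus one π bond: steric number 3 → sp2.
C5 — 3 σ bonds, plus one π bond. Steric number 3, so sp2.
C6: 4 σ bonds; 4 regions of electron density → sp3.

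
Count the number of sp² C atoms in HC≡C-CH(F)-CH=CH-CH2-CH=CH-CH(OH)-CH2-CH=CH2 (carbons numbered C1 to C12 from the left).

6

C1: sp
C2: sp
C3: sp3
C4: sp2 ✓
C5: sp2 ✓
C6: sp3
C7: sp2 ✓
C8: sp2 ✓
C9: sp3
C10: sp3
C11: sp2 ✓
C12: sp2 ✓
C4, C5, C7, C8, C11, C12 → 6 sp2 carbons.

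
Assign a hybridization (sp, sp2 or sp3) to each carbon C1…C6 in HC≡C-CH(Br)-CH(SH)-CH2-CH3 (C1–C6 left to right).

C1 (2 σ bonds, plus two π bonds) has steric number 2: sp.
C2 — 2 σ bonds, plus two π bonds. Steric number 2, so sp.
C3 is sp3: 4 σ bonds, 4 electron-density regions.
C4 — 4 σ bonds. Steric number 4, so sp3.
C5: 4 σ bonds — 4 electron domains, sp3.
C6 has 4 σ bonds: steric number 4 → sp3.

C1 sp, C2 sp, C3 sp3, C4 sp3, C5 sp3, C6 sp3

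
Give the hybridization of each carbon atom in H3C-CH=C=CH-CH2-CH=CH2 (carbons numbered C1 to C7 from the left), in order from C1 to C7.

C1 sp3, C2 sp2, C3 sp, C4 sp2, C5 sp3, C6 sp2, C7 sp2

C1: 4 σ bonds — 4 electron domains, sp3.
C2: 3 σ bonds, plus one π bond; 3 regions of electron density → sp2.
C3: 2 σ bonds, plus two π bonds; 2 regions of electron density → sp.
C4: 3 σ bonds, plus one π bond — 3 electron domains, sp2.
C5 — 4 σ bonds. Steric number 4, so sp3.
C6: 3 σ bonds, plus one π bond; 3 regions of electron density → sp2.
C7: 3 σ bonds, plus one π bond; 3 regions of electron density → sp2.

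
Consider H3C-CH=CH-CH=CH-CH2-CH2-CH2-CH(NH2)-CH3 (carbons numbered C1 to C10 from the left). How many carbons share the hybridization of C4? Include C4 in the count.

4

C4 is sp2 (one π bond).
C1: sp3
C2: sp2 ✓
C3: sp2 ✓
C4: sp2 ✓
C5: sp2 ✓
C6: sp3
C7: sp3
C8: sp3
C9: sp3
C10: sp3
4 carbons are sp2.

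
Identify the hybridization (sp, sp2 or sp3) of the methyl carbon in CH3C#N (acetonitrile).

The methyl carbon: 4 σ bonds; 4 regions of electron density → sp3.

sp³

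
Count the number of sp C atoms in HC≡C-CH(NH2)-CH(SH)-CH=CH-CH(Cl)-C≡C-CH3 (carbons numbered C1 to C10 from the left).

C1: sp ✓
C2: sp ✓
C3: sp3
C4: sp3
C5: sp2
C6: sp2
C7: sp3
C8: sp ✓
C9: sp ✓
C10: sp3
C1, C2, C8, C9 → 4 sp carbons.

4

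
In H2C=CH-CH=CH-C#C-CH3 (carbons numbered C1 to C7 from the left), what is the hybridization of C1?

sp²

C1 — 3 σ bonds, plus one π bond. Steric number 3, so sp2.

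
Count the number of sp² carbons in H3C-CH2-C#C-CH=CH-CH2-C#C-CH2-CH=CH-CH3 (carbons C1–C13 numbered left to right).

C1: sp3
C2: sp3
C3: sp
C4: sp
C5: sp2 ✓
C6: sp2 ✓
C7: sp3
C8: sp
C9: sp
C10: sp3
C11: sp2 ✓
C12: sp2 ✓
C13: sp3
C5, C6, C11, C12 → 4 sp2 carbons.

4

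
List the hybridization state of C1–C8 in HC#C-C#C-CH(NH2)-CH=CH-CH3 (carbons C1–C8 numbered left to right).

C1 sp, C2 sp, C3 sp, C4 sp, C5 sp3, C6 sp2, C7 sp2, C8 sp3

C1 has 2 σ bonds, plus two π bonds: steric number 2 → sp.
C2: 2 σ bonds, plus two π bonds — 2 electron domains, sp.
C3: 2 σ bonds, plus two π bonds — 2 electron domains, sp.
C4 — 2 σ bonds, plus two π bonds. Steric number 2, so sp.
C5 is sp3: 4 σ bonds, 4 electron-density regions.
C6 carries 3 σ bonds, plus one π bond, giving a steric number of 3, so it is sp2.
C7: 3 σ bonds, plus one π bond — 3 electron domains, sp2.
C8 is sp3: 4 σ bonds, 4 electron-density regions.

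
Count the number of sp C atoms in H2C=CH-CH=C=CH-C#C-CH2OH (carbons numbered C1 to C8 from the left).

3

C1: sp2
C2: sp2
C3: sp2
C4: sp ✓
C5: sp2
C6: sp ✓
C7: sp ✓
C8: sp3
C4, C6, C7 → 3 sp carbons.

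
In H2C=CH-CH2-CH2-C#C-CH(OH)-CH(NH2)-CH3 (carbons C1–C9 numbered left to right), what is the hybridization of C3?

C3: 4 σ bonds — 4 electron domains, sp3.

sp3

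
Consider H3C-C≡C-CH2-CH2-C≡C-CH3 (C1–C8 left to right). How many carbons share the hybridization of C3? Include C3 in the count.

4

C3 is sp (two π bonds).
C1: sp3
C2: sp ✓
C3: sp ✓
C4: sp3
C5: sp3
C6: sp ✓
C7: sp ✓
C8: sp3
4 carbons are sp.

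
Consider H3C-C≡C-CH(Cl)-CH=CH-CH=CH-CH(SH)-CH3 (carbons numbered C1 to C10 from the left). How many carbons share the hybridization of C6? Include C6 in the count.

C6 is sp2 (one π bond).
C1: sp3
C2: sp
C3: sp
C4: sp3
C5: sp2 ✓
C6: sp2 ✓
C7: sp2 ✓
C8: sp2 ✓
C9: sp3
C10: sp3
4 carbons are sp2.

4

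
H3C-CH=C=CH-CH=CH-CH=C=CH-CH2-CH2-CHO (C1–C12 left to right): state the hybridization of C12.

C12: 3 σ bonds, plus one π bond — 3 electron domains, sp2.

sp^2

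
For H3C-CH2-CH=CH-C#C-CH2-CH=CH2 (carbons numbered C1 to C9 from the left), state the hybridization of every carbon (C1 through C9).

C1 sp3, C2 sp3, C3 sp2, C4 sp2, C5 sp, C6 sp, C7 sp3, C8 sp2, C9 sp2

C1 carries 4 σ bonds, giving a steric number of 4, so it is sp3.
C2 is sp3: 4 σ bonds, 4 electron-density regions.
C3: 3 σ bonds, plus one π bond — 3 electron domains, sp2.
C4: 3 σ bonds, plus one π bond — 3 electron domains, sp2.
C5 carries 2 σ bonds, plus two π bonds, giving a steric number of 2, so it is sp.
C6: 2 σ bonds, plus two π bonds; 2 regions of electron density → sp.
C7: 4 σ bonds; 4 regions of electron density → sp3.
C8: 3 σ bonds, plus one π bond — 3 electron domains, sp2.
C9 (3 σ bonds, plus one π bond) has steric number 3: sp2.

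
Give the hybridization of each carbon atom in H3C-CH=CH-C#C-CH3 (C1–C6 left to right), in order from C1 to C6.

C1 — 4 σ bonds. Steric number 4, so sp3.
C2: 3 σ bonds, plus one π bond; 3 regions of electron density → sp2.
C3: 3 σ bonds, plus one π bond — 3 electron domains, sp2.
C4 carries 2 σ bonds, plus two π bonds, giving a steric number of 2, so it is sp.
C5 (2 σ bonds, plus two π bonds) has steric number 2: sp.
C6 — 4 σ bonds. Steric number 4, so sp3.

C1 sp3, C2 sp2, C3 sp2, C4 sp, C5 sp, C6 sp3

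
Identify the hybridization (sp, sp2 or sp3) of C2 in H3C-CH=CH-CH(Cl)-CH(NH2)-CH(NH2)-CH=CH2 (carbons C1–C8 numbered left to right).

sp2

C2 has 3 σ bonds, plus one π bond: steric number 3 → sp2.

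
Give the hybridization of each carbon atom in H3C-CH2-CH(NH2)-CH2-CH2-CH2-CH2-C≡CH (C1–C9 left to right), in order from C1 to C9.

C1 sp3, C2 sp3, C3 sp3, C4 sp3, C5 sp3, C6 sp3, C7 sp3, C8 sp, C9 sp

C1: 4 σ bonds — 4 electron domains, sp3.
C2: 4 σ bonds; 4 regions of electron density → sp3.
C3: 4 σ bonds; 4 regions of electron density → sp3.
C4 — 4 σ bonds. Steric number 4, so sp3.
C5 (4 σ bonds) has steric number 4: sp3.
C6: 4 σ bonds — 4 electron domains, sp3.
C7 (4 σ bonds) has steric number 4: sp3.
C8: 2 σ bonds, plus two π bonds — 2 electron domains, sp.
C9 is sp: 2 σ bonds, plus two π bonds, 2 electron-density regions.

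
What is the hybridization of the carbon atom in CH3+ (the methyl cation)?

sp^2

Three σ bonds to H, empty p orbital → sp2, trigonal planar.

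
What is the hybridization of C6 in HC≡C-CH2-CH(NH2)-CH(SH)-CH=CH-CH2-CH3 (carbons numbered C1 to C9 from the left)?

C6 carries 3 σ bonds, plus one π bond, giving a steric number of 3, so it is sp2.

sp²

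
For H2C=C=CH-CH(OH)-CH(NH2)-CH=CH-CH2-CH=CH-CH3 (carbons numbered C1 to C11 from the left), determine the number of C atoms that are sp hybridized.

1

C1: sp2
C2: sp ✓
C3: sp2
C4: sp3
C5: sp3
C6: sp2
C7: sp2
C8: sp3
C9: sp2
C10: sp2
C11: sp3
C2 → 1 sp carbon.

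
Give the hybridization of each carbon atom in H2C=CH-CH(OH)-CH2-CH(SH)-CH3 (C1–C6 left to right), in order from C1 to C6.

C1 is sp2: 3 σ bonds, plus one π bond, 3 electron-density regions.
C2: 3 σ bonds, plus one π bond — 3 electron domains, sp2.
C3 (4 σ bonds) has steric number 4: sp3.
C4: 4 σ bonds; 4 regions of electron density → sp3.
C5 carries 4 σ bonds, giving a steric number of 4, so it is sp3.
C6 — 4 σ bonds. Steric number 4, so sp3.

C1 sp2, C2 sp2, C3 sp3, C4 sp3, C5 sp3, C6 sp3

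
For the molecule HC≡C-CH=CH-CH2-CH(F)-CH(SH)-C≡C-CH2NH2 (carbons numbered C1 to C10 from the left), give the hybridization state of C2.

sp

C2 is sp: 2 σ bonds, plus two π bonds, 2 electron-density regions.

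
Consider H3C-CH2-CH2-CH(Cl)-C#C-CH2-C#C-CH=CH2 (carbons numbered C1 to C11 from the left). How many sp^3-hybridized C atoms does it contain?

C1: sp3 ✓
C2: sp3 ✓
C3: sp3 ✓
C4: sp3 ✓
C5: sp
C6: sp
C7: sp3 ✓
C8: sp
C9: sp
C10: sp2
C11: sp2
C1, C2, C3, C4, C7 → 5 sp3 carbons.

5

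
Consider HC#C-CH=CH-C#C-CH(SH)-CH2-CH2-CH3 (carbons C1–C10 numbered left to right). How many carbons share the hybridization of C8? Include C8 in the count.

4

C8 is sp3 (only σ bonds).
C1: sp
C2: sp
C3: sp2
C4: sp2
C5: sp
C6: sp
C7: sp3 ✓
C8: sp3 ✓
C9: sp3 ✓
C10: sp3 ✓
4 carbons are sp3.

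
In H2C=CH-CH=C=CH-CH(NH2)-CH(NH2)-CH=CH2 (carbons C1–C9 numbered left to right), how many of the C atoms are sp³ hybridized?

C1: sp2
C2: sp2
C3: sp2
C4: sp
C5: sp2
C6: sp3 ✓
C7: sp3 ✓
C8: sp2
C9: sp2
C6, C7 → 2 sp3 carbons.

2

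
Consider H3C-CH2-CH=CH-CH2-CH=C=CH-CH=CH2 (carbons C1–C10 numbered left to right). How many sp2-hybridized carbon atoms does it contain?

C1: sp3
C2: sp3
C3: sp2 ✓
C4: sp2 ✓
C5: sp3
C6: sp2 ✓
C7: sp
C8: sp2 ✓
C9: sp2 ✓
C10: sp2 ✓
C3, C4, C6, C8, C9, C10 → 6 sp2 carbons.

6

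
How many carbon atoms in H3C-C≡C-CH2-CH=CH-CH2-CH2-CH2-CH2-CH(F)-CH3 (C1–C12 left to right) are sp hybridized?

C1: sp3
C2: sp ✓
C3: sp ✓
C4: sp3
C5: sp2
C6: sp2
C7: sp3
C8: sp3
C9: sp3
C10: sp3
C11: sp3
C12: sp3
C2, C3 → 2 sp carbons.

2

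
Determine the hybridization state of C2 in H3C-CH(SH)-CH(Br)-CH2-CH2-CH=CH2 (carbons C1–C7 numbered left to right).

C2 has 4 σ bonds: steric number 4 → sp3.

sp³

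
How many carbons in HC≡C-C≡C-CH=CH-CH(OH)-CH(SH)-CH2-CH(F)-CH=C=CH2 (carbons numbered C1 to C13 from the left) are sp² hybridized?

C1: sp
C2: sp
C3: sp
C4: sp
C5: sp2 ✓
C6: sp2 ✓
C7: sp3
C8: sp3
C9: sp3
C10: sp3
C11: sp2 ✓
C12: sp
C13: sp2 ✓
C5, C6, C11, C13 → 4 sp2 carbons.

4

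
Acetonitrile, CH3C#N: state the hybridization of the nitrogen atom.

sp

N has one σ bond and one lone pair: steric number 2 → sp.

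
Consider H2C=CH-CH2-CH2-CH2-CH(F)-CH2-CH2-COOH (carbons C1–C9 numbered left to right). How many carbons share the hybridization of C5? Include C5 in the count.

6

C5 is sp3 (only σ bonds).
C1: sp2
C2: sp2
C3: sp3 ✓
C4: sp3 ✓
C5: sp3 ✓
C6: sp3 ✓
C7: sp3 ✓
C8: sp3 ✓
C9: sp2
6 carbons are sp3.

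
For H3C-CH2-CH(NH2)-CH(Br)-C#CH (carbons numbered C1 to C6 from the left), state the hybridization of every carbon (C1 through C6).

C1 sp3, C2 sp3, C3 sp3, C4 sp3, C5 sp, C6 sp

C1: 4 σ bonds; 4 regions of electron density → sp3.
C2 carries 4 σ bonds, giving a steric number of 4, so it is sp3.
C3 carries 4 σ bonds, giving a steric number of 4, so it is sp3.
C4: 4 σ bonds; 4 regions of electron density → sp3.
C5 carries 2 σ bonds, plus two π bonds, giving a steric number of 2, so it is sp.
C6 is sp: 2 σ bonds, plus two π bonds, 2 electron-density regions.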